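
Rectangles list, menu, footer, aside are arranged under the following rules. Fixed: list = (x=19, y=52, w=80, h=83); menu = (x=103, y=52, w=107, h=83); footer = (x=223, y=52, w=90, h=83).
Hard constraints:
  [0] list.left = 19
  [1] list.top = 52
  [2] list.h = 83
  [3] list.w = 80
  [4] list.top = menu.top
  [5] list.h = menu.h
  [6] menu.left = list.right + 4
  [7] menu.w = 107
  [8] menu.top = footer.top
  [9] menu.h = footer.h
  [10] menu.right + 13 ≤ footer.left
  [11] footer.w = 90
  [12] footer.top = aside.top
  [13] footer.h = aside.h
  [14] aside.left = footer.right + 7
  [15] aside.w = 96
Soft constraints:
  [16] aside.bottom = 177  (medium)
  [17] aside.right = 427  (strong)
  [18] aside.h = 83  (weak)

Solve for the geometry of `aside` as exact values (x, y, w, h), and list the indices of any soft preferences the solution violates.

aside = (x=320, y=52, w=96, h=83)
violated soft preferences: 16, 17

1. aside.y = 52  [footer.top = aside.top]
2. aside.h = 83  [footer.h = aside.h]
3. aside.x = 320  [aside.left = footer.right + 7]
4. aside.w = 96  [aside.w = 96]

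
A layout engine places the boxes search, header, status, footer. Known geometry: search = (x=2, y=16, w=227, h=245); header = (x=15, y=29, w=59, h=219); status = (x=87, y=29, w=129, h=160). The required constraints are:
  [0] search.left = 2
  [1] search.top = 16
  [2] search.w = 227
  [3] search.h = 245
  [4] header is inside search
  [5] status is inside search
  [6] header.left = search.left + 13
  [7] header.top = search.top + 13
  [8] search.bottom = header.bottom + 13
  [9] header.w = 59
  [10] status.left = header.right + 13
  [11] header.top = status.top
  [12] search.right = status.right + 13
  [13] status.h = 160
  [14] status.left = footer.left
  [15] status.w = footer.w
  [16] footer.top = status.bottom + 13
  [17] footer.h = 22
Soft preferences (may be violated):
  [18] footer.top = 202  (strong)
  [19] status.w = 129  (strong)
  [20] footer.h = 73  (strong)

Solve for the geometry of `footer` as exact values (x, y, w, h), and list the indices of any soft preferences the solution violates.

1. footer.x = 87  [status.left = footer.left]
2. footer.w = 129  [status.w = footer.w]
3. footer.y = 202  [footer.top = status.bottom + 13]
4. footer.h = 22  [footer.h = 22]

footer = (x=87, y=202, w=129, h=22)
violated soft preferences: 20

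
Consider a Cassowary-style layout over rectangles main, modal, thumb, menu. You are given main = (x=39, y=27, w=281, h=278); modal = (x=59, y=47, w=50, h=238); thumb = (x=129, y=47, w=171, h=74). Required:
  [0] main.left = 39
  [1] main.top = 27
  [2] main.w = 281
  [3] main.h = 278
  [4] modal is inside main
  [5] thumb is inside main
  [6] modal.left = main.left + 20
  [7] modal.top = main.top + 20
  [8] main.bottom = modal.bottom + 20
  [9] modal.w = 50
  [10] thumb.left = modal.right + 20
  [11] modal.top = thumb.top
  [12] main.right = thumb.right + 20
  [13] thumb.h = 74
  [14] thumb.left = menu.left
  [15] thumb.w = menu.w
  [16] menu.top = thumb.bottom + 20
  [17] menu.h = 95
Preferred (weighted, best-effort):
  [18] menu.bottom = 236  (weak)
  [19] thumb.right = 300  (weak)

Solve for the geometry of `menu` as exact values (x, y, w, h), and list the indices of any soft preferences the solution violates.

menu = (x=129, y=141, w=171, h=95)
violated soft preferences: none

1. menu.x = 129  [thumb.left = menu.left]
2. menu.w = 171  [thumb.w = menu.w]
3. menu.y = 141  [menu.top = thumb.bottom + 20]
4. menu.h = 95  [menu.h = 95]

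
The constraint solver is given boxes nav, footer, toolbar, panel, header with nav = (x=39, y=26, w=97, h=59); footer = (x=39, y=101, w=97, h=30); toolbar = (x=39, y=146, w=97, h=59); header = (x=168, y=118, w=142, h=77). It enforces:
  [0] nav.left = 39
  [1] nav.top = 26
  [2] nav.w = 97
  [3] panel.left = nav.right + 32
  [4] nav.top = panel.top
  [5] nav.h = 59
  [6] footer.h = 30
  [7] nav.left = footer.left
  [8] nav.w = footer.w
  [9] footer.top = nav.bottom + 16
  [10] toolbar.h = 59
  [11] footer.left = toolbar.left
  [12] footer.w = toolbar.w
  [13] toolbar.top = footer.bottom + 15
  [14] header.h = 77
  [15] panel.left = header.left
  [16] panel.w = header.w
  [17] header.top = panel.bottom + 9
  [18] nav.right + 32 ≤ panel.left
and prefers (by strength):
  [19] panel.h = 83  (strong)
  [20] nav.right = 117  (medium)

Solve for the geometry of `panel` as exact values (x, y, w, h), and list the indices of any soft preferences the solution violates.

panel = (x=168, y=26, w=142, h=83)
violated soft preferences: 20

1. panel.x = 168  [panel.left = nav.right + 32]
2. panel.y = 26  [nav.top = panel.top]
3. panel.w = 142  [panel.w = header.w]
4. panel.h = 83  [header.top = panel.bottom + 9]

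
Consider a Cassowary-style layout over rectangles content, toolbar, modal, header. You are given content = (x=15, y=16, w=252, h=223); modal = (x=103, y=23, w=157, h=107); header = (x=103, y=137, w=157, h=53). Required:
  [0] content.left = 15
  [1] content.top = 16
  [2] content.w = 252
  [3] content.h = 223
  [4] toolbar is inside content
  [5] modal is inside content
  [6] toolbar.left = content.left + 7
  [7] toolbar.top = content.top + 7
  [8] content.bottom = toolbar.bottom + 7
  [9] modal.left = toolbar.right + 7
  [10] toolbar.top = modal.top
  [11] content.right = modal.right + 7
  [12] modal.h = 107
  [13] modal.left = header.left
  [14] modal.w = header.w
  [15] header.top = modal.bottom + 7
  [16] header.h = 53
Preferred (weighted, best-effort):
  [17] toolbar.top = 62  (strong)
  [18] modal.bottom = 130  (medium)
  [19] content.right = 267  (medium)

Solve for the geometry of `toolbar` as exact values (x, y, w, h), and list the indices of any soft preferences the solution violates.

toolbar = (x=22, y=23, w=74, h=209)
violated soft preferences: 17

1. toolbar.x = 22  [toolbar.left = content.left + 7]
2. toolbar.y = 23  [toolbar.top = content.top + 7]
3. toolbar.h = 209  [content.bottom = toolbar.bottom + 7]
4. toolbar.w = 74  [modal.left = toolbar.right + 7]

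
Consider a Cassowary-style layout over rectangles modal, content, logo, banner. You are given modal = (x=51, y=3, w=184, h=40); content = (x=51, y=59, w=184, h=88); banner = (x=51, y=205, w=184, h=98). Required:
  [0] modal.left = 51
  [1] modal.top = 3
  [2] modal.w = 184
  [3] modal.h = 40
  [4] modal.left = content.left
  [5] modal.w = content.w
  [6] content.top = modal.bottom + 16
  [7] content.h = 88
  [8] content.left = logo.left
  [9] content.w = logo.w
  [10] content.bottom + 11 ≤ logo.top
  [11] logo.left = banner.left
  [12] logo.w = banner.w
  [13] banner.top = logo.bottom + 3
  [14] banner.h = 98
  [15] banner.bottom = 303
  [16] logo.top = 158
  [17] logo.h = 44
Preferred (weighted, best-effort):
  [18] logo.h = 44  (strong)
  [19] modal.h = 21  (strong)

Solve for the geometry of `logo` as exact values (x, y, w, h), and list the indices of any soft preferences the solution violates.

1. logo.x = 51  [content.left = logo.left]
2. logo.w = 184  [content.w = logo.w]
3. logo.y = 158  [logo.top = 158]
4. logo.h = 44  [logo.h = 44]

logo = (x=51, y=158, w=184, h=44)
violated soft preferences: 19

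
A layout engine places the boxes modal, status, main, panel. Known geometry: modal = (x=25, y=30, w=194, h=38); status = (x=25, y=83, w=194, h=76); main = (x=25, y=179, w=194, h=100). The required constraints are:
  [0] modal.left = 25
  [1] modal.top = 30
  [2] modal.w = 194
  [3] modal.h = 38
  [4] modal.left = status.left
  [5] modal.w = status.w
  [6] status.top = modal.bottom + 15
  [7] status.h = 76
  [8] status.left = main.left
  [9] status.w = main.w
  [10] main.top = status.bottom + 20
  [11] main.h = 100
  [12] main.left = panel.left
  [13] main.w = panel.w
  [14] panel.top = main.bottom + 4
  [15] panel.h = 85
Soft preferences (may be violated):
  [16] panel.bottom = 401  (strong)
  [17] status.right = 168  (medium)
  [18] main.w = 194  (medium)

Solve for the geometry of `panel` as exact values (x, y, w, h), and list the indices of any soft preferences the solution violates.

panel = (x=25, y=283, w=194, h=85)
violated soft preferences: 16, 17

1. panel.x = 25  [main.left = panel.left]
2. panel.w = 194  [main.w = panel.w]
3. panel.y = 283  [panel.top = main.bottom + 4]
4. panel.h = 85  [panel.h = 85]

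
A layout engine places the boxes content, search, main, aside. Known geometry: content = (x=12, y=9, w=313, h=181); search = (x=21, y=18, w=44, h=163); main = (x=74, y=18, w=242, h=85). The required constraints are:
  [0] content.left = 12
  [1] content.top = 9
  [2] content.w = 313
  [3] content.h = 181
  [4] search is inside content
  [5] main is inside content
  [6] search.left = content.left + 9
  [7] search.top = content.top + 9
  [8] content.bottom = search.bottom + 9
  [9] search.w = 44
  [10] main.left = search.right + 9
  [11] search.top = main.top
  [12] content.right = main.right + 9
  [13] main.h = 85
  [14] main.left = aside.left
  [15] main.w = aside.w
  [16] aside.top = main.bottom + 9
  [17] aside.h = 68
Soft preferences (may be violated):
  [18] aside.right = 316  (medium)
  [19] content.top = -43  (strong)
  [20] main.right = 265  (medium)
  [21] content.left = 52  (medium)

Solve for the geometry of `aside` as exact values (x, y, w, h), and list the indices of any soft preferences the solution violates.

aside = (x=74, y=112, w=242, h=68)
violated soft preferences: 19, 20, 21

1. aside.x = 74  [main.left = aside.left]
2. aside.w = 242  [main.w = aside.w]
3. aside.y = 112  [aside.top = main.bottom + 9]
4. aside.h = 68  [aside.h = 68]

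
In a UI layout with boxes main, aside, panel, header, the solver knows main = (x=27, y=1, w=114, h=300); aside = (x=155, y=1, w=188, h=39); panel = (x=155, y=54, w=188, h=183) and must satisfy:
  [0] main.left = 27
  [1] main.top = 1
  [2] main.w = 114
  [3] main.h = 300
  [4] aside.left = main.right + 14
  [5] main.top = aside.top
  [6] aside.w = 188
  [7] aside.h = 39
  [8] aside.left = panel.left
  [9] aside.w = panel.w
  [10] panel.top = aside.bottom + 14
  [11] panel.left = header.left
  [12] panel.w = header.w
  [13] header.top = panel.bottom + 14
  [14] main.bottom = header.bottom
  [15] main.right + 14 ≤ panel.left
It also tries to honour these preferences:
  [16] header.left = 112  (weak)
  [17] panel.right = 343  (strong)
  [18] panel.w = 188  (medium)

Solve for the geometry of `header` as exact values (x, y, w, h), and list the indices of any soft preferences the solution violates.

1. header.x = 155  [panel.left = header.left]
2. header.w = 188  [panel.w = header.w]
3. header.y = 251  [header.top = panel.bottom + 14]
4. header.h = 50  [main.bottom = header.bottom]

header = (x=155, y=251, w=188, h=50)
violated soft preferences: 16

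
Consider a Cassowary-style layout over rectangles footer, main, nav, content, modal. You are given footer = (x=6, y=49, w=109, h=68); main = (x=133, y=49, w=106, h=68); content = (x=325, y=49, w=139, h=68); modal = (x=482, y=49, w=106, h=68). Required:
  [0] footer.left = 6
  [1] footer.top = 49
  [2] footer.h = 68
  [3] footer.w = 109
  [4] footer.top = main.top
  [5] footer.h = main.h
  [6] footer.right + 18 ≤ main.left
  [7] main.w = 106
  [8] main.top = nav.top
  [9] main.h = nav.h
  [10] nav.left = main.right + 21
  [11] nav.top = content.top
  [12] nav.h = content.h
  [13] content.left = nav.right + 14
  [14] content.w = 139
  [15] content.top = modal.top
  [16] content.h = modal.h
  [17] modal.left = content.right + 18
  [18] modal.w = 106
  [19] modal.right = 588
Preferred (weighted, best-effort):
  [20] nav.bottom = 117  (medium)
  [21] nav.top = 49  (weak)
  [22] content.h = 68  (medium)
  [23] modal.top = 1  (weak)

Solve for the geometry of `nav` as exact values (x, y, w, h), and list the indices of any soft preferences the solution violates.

1. nav.y = 49  [main.top = nav.top]
2. nav.h = 68  [main.h = nav.h]
3. nav.x = 260  [nav.left = main.right + 21]
4. nav.w = 51  [content.left = nav.right + 14]

nav = (x=260, y=49, w=51, h=68)
violated soft preferences: 23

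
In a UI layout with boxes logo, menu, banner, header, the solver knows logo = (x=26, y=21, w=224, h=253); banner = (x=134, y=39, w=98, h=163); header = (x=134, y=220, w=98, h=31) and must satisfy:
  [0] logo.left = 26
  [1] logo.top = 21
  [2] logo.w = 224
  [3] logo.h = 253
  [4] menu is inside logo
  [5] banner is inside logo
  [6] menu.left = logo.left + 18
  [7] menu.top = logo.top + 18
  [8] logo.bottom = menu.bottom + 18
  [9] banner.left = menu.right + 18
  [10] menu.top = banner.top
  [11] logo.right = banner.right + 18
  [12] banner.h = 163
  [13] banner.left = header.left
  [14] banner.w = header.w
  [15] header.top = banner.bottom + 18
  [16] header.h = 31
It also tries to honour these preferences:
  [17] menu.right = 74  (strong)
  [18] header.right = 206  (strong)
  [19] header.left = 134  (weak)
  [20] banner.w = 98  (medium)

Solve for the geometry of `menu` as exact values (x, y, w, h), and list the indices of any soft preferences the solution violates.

menu = (x=44, y=39, w=72, h=217)
violated soft preferences: 17, 18

1. menu.x = 44  [menu.left = logo.left + 18]
2. menu.y = 39  [menu.top = logo.top + 18]
3. menu.h = 217  [logo.bottom = menu.bottom + 18]
4. menu.w = 72  [banner.left = menu.right + 18]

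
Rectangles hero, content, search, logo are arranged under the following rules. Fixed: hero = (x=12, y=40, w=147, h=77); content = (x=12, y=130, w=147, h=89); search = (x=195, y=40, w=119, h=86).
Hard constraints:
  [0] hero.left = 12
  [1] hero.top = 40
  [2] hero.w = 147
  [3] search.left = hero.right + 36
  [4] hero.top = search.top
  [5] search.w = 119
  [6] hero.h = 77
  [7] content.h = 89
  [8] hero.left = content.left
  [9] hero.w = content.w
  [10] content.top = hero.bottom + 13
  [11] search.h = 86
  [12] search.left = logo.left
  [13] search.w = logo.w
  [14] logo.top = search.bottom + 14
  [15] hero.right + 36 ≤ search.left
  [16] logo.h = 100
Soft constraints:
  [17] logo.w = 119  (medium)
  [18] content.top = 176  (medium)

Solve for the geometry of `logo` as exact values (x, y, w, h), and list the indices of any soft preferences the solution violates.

1. logo.x = 195  [search.left = logo.left]
2. logo.w = 119  [search.w = logo.w]
3. logo.y = 140  [logo.top = search.bottom + 14]
4. logo.h = 100  [logo.h = 100]

logo = (x=195, y=140, w=119, h=100)
violated soft preferences: 18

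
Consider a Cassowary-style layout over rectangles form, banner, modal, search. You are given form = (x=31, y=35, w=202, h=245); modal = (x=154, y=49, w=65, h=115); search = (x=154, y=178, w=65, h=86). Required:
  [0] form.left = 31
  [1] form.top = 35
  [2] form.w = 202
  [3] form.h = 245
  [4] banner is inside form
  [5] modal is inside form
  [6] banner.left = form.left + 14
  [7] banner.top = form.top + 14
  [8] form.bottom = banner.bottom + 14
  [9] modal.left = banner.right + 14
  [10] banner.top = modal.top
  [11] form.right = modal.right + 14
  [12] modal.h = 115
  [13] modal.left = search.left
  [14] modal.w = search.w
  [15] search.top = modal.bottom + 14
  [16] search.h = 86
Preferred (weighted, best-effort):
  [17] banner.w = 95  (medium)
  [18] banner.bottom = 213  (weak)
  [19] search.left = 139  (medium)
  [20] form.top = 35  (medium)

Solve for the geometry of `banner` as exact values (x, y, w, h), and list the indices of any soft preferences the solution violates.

banner = (x=45, y=49, w=95, h=217)
violated soft preferences: 18, 19

1. banner.x = 45  [banner.left = form.left + 14]
2. banner.y = 49  [banner.top = form.top + 14]
3. banner.h = 217  [form.bottom = banner.bottom + 14]
4. banner.w = 95  [modal.left = banner.right + 14]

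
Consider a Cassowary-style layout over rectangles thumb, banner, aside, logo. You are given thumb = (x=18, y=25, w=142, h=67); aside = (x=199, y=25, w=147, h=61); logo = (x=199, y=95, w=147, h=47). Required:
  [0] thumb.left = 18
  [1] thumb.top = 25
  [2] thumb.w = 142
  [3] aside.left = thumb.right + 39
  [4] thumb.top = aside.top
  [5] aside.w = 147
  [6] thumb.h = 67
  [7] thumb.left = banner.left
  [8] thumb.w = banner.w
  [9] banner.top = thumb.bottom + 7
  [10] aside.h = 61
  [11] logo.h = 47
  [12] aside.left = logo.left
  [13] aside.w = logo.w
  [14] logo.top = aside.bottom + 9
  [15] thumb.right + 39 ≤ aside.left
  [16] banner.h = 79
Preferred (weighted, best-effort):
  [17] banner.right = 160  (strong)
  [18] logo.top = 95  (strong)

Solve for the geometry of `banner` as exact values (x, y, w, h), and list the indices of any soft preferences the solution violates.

banner = (x=18, y=99, w=142, h=79)
violated soft preferences: none

1. banner.x = 18  [thumb.left = banner.left]
2. banner.w = 142  [thumb.w = banner.w]
3. banner.y = 99  [banner.top = thumb.bottom + 7]
4. banner.h = 79  [banner.h = 79]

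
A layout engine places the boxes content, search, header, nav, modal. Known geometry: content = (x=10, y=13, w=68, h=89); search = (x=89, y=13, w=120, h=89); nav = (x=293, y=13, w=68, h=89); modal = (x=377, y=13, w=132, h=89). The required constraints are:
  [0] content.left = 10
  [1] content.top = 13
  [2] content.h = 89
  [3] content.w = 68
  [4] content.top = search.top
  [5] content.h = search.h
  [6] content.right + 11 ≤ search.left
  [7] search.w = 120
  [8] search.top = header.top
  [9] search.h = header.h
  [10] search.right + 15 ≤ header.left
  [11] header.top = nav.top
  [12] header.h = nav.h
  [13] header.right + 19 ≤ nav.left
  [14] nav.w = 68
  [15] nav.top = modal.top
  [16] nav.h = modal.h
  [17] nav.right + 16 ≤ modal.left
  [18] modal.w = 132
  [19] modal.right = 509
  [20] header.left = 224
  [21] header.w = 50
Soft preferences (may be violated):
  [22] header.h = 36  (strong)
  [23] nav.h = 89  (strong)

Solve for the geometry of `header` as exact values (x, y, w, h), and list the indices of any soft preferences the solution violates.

header = (x=224, y=13, w=50, h=89)
violated soft preferences: 22

1. header.y = 13  [search.top = header.top]
2. header.h = 89  [search.h = header.h]
3. header.x = 224  [header.left = 224]
4. header.w = 50  [header.w = 50]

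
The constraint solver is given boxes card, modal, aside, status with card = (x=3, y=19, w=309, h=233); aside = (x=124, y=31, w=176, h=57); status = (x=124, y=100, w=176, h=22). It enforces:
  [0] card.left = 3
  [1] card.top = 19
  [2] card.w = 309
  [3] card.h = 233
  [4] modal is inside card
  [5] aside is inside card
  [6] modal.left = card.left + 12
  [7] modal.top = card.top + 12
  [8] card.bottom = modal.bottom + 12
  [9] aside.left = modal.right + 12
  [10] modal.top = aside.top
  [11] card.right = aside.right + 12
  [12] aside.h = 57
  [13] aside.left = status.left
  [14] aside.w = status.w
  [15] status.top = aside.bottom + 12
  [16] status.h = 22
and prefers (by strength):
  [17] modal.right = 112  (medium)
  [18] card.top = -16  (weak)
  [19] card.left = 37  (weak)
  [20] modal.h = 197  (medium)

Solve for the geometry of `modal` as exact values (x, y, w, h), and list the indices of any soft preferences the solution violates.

1. modal.x = 15  [modal.left = card.left + 12]
2. modal.y = 31  [modal.top = card.top + 12]
3. modal.h = 209  [card.bottom = modal.bottom + 12]
4. modal.w = 97  [aside.left = modal.right + 12]

modal = (x=15, y=31, w=97, h=209)
violated soft preferences: 18, 19, 20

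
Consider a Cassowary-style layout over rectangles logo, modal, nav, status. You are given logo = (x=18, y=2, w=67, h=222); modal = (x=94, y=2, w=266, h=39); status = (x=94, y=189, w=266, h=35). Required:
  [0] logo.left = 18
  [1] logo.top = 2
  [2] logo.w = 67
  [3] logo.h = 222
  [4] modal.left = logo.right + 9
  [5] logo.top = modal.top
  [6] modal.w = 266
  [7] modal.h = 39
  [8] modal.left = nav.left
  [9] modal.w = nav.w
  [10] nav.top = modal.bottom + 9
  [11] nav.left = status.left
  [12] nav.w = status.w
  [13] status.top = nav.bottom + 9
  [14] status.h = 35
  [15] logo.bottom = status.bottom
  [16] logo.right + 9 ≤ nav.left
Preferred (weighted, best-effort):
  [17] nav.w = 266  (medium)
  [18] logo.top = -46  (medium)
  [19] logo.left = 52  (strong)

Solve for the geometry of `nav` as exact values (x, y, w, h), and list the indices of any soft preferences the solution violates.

nav = (x=94, y=50, w=266, h=130)
violated soft preferences: 18, 19

1. nav.x = 94  [modal.left = nav.left]
2. nav.w = 266  [modal.w = nav.w]
3. nav.y = 50  [nav.top = modal.bottom + 9]
4. nav.h = 130  [status.top = nav.bottom + 9]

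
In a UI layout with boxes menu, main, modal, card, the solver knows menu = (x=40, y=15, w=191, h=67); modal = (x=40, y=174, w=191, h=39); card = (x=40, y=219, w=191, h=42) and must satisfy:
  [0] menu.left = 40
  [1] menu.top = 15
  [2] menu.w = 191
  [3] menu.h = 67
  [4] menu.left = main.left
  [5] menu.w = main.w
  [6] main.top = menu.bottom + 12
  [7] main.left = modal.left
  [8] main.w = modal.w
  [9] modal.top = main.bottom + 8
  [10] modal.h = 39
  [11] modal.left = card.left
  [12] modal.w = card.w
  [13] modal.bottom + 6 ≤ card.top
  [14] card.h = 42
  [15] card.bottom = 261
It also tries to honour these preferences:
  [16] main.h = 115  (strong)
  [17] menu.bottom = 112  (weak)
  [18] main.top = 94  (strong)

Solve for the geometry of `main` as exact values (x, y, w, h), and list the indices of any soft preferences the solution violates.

1. main.x = 40  [menu.left = main.left]
2. main.w = 191  [menu.w = main.w]
3. main.y = 94  [main.top = menu.bottom + 12]
4. main.h = 72  [modal.top = main.bottom + 8]

main = (x=40, y=94, w=191, h=72)
violated soft preferences: 16, 17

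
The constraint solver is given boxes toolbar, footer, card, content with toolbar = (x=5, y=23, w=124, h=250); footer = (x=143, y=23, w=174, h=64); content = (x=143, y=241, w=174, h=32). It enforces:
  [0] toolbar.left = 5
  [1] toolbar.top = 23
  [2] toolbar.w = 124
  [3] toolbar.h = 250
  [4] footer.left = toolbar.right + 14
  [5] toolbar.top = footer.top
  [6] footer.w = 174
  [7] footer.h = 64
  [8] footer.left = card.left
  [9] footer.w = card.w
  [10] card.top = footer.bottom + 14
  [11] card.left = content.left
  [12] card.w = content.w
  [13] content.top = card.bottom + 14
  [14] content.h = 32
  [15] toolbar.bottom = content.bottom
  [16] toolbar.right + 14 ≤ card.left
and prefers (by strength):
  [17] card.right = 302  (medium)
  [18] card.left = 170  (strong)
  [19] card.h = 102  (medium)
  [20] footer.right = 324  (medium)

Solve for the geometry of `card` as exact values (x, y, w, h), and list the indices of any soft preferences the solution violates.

card = (x=143, y=101, w=174, h=126)
violated soft preferences: 17, 18, 19, 20

1. card.x = 143  [footer.left = card.left]
2. card.w = 174  [footer.w = card.w]
3. card.y = 101  [card.top = footer.bottom + 14]
4. card.h = 126  [content.top = card.bottom + 14]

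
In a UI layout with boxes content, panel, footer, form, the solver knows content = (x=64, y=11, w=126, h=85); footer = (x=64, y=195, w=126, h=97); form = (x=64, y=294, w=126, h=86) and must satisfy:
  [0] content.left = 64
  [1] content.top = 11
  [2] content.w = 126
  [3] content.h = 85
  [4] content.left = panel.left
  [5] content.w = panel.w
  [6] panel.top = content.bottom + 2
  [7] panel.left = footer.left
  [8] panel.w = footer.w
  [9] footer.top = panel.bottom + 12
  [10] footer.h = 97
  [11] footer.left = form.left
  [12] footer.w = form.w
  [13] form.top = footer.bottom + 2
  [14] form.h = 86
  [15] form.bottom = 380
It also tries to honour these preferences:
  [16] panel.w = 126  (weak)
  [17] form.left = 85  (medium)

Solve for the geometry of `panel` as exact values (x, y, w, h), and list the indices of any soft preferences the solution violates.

panel = (x=64, y=98, w=126, h=85)
violated soft preferences: 17

1. panel.x = 64  [content.left = panel.left]
2. panel.w = 126  [content.w = panel.w]
3. panel.y = 98  [panel.top = content.bottom + 2]
4. panel.h = 85  [footer.top = panel.bottom + 12]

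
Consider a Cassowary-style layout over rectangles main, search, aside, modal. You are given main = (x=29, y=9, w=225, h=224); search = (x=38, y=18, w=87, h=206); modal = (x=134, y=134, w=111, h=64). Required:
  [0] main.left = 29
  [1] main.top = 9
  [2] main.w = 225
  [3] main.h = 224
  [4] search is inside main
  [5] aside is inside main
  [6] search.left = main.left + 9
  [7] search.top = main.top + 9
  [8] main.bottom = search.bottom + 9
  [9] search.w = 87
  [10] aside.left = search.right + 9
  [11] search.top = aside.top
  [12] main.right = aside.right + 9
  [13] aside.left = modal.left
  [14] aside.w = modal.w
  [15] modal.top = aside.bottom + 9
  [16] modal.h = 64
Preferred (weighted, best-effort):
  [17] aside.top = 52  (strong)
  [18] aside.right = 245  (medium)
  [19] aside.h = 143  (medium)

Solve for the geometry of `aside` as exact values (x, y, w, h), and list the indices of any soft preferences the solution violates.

1. aside.x = 134  [aside.left = search.right + 9]
2. aside.y = 18  [search.top = aside.top]
3. aside.w = 111  [main.right = aside.right + 9]
4. aside.h = 107  [modal.top = aside.bottom + 9]

aside = (x=134, y=18, w=111, h=107)
violated soft preferences: 17, 19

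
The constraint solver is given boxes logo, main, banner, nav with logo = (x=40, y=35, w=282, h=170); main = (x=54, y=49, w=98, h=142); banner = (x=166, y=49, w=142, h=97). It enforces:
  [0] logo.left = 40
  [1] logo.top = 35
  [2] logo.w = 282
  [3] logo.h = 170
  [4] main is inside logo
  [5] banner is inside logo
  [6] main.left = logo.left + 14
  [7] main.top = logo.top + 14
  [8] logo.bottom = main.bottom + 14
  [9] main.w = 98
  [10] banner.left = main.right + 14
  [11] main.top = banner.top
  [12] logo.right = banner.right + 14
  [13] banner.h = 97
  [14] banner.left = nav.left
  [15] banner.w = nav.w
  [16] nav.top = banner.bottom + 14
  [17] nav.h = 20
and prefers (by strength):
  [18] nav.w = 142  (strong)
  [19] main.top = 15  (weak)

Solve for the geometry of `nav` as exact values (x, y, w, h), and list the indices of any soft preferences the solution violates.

nav = (x=166, y=160, w=142, h=20)
violated soft preferences: 19

1. nav.x = 166  [banner.left = nav.left]
2. nav.w = 142  [banner.w = nav.w]
3. nav.y = 160  [nav.top = banner.bottom + 14]
4. nav.h = 20  [nav.h = 20]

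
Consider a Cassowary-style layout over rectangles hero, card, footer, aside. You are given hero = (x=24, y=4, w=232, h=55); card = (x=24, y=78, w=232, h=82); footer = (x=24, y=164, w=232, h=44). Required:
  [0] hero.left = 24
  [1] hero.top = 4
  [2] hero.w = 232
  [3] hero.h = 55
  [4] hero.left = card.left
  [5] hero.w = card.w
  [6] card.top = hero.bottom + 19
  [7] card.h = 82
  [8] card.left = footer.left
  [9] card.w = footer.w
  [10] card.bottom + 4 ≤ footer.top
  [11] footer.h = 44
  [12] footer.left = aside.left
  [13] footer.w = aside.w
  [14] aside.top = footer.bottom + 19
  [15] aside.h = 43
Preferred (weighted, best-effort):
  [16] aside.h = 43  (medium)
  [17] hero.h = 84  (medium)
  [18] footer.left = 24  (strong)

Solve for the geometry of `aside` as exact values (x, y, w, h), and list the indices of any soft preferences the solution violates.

aside = (x=24, y=227, w=232, h=43)
violated soft preferences: 17

1. aside.x = 24  [footer.left = aside.left]
2. aside.w = 232  [footer.w = aside.w]
3. aside.y = 227  [aside.top = footer.bottom + 19]
4. aside.h = 43  [aside.h = 43]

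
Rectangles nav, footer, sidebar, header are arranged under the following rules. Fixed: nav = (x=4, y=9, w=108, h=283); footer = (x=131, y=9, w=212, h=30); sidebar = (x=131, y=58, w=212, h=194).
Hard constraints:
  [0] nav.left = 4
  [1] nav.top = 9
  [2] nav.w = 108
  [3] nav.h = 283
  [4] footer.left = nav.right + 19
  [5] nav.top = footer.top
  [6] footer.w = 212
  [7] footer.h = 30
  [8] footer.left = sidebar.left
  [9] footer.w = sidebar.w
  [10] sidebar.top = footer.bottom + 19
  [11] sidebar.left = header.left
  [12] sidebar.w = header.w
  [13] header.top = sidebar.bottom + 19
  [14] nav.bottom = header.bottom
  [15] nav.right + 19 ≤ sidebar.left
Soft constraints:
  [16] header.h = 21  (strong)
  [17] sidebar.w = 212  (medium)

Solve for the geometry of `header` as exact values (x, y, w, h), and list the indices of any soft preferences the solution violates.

header = (x=131, y=271, w=212, h=21)
violated soft preferences: none

1. header.x = 131  [sidebar.left = header.left]
2. header.w = 212  [sidebar.w = header.w]
3. header.y = 271  [header.top = sidebar.bottom + 19]
4. header.h = 21  [nav.bottom = header.bottom]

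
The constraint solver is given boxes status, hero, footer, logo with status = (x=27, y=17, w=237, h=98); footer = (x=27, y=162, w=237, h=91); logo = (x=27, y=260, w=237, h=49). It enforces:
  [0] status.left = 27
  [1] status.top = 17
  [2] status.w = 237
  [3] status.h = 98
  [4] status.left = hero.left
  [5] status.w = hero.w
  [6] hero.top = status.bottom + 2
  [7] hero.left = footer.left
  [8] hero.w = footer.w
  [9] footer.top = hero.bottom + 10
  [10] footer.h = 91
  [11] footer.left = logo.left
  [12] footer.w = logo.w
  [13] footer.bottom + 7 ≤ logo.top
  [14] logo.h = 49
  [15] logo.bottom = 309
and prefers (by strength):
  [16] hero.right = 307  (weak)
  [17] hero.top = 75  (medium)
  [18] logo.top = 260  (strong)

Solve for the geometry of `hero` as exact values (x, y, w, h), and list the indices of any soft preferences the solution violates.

hero = (x=27, y=117, w=237, h=35)
violated soft preferences: 16, 17

1. hero.x = 27  [status.left = hero.left]
2. hero.w = 237  [status.w = hero.w]
3. hero.y = 117  [hero.top = status.bottom + 2]
4. hero.h = 35  [footer.top = hero.bottom + 10]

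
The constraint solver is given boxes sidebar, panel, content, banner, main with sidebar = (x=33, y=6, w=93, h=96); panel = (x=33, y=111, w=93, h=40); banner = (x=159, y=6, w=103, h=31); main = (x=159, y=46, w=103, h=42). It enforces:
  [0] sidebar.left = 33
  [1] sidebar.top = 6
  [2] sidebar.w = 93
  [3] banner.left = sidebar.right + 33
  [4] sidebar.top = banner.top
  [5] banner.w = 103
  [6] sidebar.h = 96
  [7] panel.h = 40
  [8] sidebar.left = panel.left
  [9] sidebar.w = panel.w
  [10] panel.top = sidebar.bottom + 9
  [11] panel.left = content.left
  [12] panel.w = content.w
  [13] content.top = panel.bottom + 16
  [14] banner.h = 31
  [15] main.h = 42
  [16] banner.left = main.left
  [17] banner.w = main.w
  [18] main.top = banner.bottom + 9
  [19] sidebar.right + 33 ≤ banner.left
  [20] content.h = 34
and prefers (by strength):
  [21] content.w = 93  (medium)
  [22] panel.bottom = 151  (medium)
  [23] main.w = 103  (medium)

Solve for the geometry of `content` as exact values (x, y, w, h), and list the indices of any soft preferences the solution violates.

content = (x=33, y=167, w=93, h=34)
violated soft preferences: none

1. content.x = 33  [panel.left = content.left]
2. content.w = 93  [panel.w = content.w]
3. content.y = 167  [content.top = panel.bottom + 16]
4. content.h = 34  [content.h = 34]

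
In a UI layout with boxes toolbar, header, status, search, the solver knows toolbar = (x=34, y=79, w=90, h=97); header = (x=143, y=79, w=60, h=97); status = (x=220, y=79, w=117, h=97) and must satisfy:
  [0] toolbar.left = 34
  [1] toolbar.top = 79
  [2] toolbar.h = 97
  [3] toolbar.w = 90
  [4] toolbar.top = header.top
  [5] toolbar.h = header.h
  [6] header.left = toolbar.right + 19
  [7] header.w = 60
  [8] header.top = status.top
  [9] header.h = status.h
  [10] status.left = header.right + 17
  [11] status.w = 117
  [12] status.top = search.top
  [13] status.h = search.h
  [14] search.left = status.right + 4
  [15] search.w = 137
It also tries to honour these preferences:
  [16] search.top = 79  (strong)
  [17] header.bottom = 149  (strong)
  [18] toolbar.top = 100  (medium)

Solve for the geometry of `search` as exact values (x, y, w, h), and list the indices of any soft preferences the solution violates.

1. search.y = 79  [status.top = search.top]
2. search.h = 97  [status.h = search.h]
3. search.x = 341  [search.left = status.right + 4]
4. search.w = 137  [search.w = 137]

search = (x=341, y=79, w=137, h=97)
violated soft preferences: 17, 18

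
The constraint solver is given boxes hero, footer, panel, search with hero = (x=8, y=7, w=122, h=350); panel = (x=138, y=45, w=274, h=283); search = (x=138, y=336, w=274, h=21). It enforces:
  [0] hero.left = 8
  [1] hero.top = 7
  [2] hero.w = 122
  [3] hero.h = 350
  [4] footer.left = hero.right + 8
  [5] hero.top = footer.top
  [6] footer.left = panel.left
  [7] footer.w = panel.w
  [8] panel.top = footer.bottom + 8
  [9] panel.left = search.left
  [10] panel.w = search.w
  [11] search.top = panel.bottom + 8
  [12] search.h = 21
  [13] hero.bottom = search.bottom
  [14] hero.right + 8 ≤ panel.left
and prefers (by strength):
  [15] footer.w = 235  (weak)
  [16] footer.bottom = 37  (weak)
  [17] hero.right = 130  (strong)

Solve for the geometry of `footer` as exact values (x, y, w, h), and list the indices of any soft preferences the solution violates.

1. footer.x = 138  [footer.left = hero.right + 8]
2. footer.y = 7  [hero.top = footer.top]
3. footer.w = 274  [footer.w = panel.w]
4. footer.h = 30  [panel.top = footer.bottom + 8]

footer = (x=138, y=7, w=274, h=30)
violated soft preferences: 15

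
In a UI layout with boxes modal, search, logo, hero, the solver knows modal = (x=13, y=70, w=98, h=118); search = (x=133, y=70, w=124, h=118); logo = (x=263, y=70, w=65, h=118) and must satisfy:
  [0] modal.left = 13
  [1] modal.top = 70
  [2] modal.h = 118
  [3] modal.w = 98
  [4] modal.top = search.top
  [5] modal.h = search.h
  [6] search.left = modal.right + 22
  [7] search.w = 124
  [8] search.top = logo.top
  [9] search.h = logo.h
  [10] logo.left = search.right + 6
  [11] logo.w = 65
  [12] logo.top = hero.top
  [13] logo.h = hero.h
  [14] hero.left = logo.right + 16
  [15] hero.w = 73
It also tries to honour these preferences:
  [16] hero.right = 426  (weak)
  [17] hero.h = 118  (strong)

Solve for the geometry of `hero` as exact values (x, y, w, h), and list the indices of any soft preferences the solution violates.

1. hero.y = 70  [logo.top = hero.top]
2. hero.h = 118  [logo.h = hero.h]
3. hero.x = 344  [hero.left = logo.right + 16]
4. hero.w = 73  [hero.w = 73]

hero = (x=344, y=70, w=73, h=118)
violated soft preferences: 16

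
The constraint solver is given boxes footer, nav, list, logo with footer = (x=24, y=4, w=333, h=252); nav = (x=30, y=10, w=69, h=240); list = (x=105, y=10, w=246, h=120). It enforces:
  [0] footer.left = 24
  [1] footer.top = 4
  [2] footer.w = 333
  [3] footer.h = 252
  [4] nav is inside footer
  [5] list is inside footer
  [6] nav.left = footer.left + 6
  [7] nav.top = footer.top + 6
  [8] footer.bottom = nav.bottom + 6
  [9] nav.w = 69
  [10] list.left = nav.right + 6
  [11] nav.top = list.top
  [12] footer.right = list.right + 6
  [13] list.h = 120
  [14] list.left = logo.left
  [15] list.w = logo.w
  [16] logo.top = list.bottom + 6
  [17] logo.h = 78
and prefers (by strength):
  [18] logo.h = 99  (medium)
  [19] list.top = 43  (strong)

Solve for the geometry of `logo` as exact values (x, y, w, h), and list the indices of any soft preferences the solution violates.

logo = (x=105, y=136, w=246, h=78)
violated soft preferences: 18, 19

1. logo.x = 105  [list.left = logo.left]
2. logo.w = 246  [list.w = logo.w]
3. logo.y = 136  [logo.top = list.bottom + 6]
4. logo.h = 78  [logo.h = 78]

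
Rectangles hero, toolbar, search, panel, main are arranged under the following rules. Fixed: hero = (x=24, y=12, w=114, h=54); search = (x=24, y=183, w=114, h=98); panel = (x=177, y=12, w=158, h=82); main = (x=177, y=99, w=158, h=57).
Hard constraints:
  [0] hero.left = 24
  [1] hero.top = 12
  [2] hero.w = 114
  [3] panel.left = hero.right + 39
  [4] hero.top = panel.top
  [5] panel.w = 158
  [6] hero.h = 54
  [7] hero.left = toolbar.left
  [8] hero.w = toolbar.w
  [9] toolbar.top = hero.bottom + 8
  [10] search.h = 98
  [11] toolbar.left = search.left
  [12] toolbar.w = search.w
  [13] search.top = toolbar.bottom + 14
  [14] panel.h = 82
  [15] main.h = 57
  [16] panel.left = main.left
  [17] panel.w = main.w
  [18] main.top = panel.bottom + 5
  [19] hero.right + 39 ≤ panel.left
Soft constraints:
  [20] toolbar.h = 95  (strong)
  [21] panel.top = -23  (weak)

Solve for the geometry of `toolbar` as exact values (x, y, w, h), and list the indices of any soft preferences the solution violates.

toolbar = (x=24, y=74, w=114, h=95)
violated soft preferences: 21

1. toolbar.x = 24  [hero.left = toolbar.left]
2. toolbar.w = 114  [hero.w = toolbar.w]
3. toolbar.y = 74  [toolbar.top = hero.bottom + 8]
4. toolbar.h = 95  [search.top = toolbar.bottom + 14]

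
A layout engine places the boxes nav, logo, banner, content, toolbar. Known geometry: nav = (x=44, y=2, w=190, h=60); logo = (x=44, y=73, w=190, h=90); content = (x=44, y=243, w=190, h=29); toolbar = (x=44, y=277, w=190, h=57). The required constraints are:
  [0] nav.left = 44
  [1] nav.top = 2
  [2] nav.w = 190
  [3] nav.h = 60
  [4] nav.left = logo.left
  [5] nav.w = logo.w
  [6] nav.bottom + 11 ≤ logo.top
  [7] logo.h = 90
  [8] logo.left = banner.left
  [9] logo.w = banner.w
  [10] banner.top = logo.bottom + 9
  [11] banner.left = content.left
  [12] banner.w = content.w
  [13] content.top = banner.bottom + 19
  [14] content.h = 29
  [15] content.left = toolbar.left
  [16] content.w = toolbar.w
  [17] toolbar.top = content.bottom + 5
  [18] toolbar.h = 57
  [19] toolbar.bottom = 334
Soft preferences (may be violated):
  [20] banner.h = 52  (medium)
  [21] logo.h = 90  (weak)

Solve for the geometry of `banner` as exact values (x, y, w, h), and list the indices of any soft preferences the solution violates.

banner = (x=44, y=172, w=190, h=52)
violated soft preferences: none

1. banner.x = 44  [logo.left = banner.left]
2. banner.w = 190  [logo.w = banner.w]
3. banner.y = 172  [banner.top = logo.bottom + 9]
4. banner.h = 52  [content.top = banner.bottom + 19]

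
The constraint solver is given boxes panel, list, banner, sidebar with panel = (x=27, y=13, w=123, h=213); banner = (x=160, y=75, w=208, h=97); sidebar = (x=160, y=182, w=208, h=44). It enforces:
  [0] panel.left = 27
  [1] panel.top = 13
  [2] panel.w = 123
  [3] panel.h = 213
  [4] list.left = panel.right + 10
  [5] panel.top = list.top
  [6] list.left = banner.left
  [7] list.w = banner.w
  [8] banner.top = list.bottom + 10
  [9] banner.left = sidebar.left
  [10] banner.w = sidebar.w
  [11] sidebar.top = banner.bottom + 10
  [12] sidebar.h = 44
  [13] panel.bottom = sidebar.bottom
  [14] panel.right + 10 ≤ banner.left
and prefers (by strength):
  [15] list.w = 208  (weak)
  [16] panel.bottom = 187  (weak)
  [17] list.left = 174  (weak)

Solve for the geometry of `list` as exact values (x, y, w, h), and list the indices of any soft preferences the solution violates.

list = (x=160, y=13, w=208, h=52)
violated soft preferences: 16, 17

1. list.x = 160  [list.left = panel.right + 10]
2. list.y = 13  [panel.top = list.top]
3. list.w = 208  [list.w = banner.w]
4. list.h = 52  [banner.top = list.bottom + 10]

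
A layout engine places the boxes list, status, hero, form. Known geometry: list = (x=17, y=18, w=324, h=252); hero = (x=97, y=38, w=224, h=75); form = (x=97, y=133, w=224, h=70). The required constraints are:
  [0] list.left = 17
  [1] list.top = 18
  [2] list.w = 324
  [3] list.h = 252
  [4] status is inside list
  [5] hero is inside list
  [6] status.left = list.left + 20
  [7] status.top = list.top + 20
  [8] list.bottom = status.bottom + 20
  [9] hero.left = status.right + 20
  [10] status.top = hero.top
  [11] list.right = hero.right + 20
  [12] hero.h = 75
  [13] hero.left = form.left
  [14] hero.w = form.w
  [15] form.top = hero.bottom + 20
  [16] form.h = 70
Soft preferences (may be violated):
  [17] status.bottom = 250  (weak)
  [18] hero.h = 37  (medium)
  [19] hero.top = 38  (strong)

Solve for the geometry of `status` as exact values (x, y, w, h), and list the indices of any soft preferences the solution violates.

1. status.x = 37  [status.left = list.left + 20]
2. status.y = 38  [status.top = list.top + 20]
3. status.h = 212  [list.bottom = status.bottom + 20]
4. status.w = 40  [hero.left = status.right + 20]

status = (x=37, y=38, w=40, h=212)
violated soft preferences: 18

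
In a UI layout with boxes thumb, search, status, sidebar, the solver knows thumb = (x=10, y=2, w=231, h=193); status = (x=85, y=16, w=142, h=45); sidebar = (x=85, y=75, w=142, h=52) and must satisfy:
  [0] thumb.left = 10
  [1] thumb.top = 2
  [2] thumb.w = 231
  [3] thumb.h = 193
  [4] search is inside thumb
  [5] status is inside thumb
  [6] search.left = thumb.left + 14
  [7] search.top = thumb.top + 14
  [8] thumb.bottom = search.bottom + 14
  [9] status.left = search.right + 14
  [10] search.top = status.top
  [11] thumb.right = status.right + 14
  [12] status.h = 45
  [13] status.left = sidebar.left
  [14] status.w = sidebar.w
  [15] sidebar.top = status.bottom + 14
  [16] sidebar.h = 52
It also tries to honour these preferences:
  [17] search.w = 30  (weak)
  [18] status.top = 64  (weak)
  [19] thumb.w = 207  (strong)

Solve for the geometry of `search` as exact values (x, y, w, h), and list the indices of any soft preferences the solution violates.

1. search.x = 24  [search.left = thumb.left + 14]
2. search.y = 16  [search.top = thumb.top + 14]
3. search.h = 165  [thumb.bottom = search.bottom + 14]
4. search.w = 47  [status.left = search.right + 14]

search = (x=24, y=16, w=47, h=165)
violated soft preferences: 17, 18, 19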